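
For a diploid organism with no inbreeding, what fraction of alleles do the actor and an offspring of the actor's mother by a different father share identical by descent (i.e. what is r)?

Each parent–offspring link contributes a factor of 1/2, and independent paths through distinct common ancestors add.
Half-sibs share one parent — one path of length 2: r = (1/2)^2 = 1/4.

0.25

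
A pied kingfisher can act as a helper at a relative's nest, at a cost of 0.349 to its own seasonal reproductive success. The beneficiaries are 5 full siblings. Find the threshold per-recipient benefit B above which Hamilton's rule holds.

r to a full sibling = 1/2 (full sibs share both parents — two paths of length 2: r = 2·(1/2)^2 = 1/2).
Hamilton's rule with n recipients of equal r: n·r·B > C, so B > C/(n·r) = 0.349/(5·0.5) = 0.1396.

0.1396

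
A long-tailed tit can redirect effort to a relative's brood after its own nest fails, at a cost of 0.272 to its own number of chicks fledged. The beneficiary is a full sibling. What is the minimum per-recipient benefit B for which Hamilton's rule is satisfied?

r to a full sibling = 1/2 (full sibs share both parents — two paths of length 2: r = 2·(1/2)^2 = 1/2).
Hamilton's rule with n recipients of equal r: n·r·B > C, so B > C/(n·r) = 0.272/(1·0.5) = 0.544.

0.544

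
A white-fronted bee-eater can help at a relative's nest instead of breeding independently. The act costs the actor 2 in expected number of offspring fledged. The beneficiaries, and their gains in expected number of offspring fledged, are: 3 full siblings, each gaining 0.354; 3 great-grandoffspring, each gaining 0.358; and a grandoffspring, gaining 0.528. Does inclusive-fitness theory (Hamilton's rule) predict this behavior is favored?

No

Hamilton's rule: the trait is favored when the sum of r·B over every recipient exceeds the actor's cost C.
r to a full sibling = 1/2 (full sibs share both parents — two paths of length 2: r = 2·(1/2)^2 = 1/2).
r to a great-grandoffspring = 1/8 (three parent–offspring links: r = (1/2)^3 = 1/8).
r to a grandoffspring = 1/4 (two parent–offspring links: r = (1/2)^2 = 1/4).
Summing one r·B term per recipient: 3·0.5·0.354 + 3·0.125·0.358 + 1·0.25·0.528 = 0.79725.
0.79725 < 2: the indirect benefit is less than the cost.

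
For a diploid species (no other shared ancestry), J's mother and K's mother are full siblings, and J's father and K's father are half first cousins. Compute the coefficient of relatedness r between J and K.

0.140625

With two independent routes of shared ancestry, r is the sum of the two contributions.
J and K are related in two ways: first cousins through their mothers (r = 1/8) and half second cousins through their fathers (r = 1/64).
r = 1/8 + 1/64 = 9/64 = 0.140625.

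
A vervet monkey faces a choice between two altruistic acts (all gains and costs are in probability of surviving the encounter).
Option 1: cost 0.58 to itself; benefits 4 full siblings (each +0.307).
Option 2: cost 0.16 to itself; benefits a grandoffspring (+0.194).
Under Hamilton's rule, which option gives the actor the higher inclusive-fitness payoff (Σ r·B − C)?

Option 1

Option 1: r to a full sibling = 0.5.
Option 1: Σ r·B − C = (4·0.5·0.307) − 0.58 = 0.034.
Option 2: r to a grandoffspring = 0.25.
Option 2: Σ r·B − C = (1·0.25·0.194) − 0.16 = -0.1115.
Option 1 has the higher net inclusive-fitness payoff.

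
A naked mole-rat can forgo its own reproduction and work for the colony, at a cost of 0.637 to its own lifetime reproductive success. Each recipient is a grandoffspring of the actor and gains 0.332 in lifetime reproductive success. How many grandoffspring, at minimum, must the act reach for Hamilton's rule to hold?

8

r to a grandoffspring = 1/4 (two parent–offspring links: r = (1/2)^2 = 1/4).
Hamilton's rule: n·r·B > C  ⇒  n > C/(r·B) = 0.637/(0.25·0.332) = 7.675.
The smallest integer exceeding 7.675 is 8.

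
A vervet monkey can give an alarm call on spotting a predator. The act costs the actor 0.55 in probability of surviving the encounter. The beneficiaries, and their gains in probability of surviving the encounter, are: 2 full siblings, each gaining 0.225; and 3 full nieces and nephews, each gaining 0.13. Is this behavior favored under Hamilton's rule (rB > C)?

Hamilton's rule: the trait is favored when the sum of r·B over every recipient exceeds the actor's cost C.
r to a full sibling = 0.5 (full sibs share both parents — two paths of length 2: r = 2·(1/2)^2 = 1/2).
r to a full niece or nephew = 0.25 (full aunt/uncle↔niece/nephew: two paths of length 3 through the shared grandparent pair: r = 2·(1/2)^3 = 1/4).
Summing one r·B term per recipient: 2·0.5·0.225 + 3·0.25·0.13 = 0.3225.
0.3225 < 0.55: the indirect benefit is less than the cost.

No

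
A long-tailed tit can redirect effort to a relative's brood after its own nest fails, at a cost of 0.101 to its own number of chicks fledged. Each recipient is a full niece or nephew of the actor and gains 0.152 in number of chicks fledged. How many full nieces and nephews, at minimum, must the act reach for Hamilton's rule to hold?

3

r to a full niece or nephew = 0.25 (full aunt/uncle↔niece/nephew: two paths of length 3 through the shared grandparent pair: r = 2·(1/2)^3 = 1/4).
Hamilton's rule: n·r·B > C  ⇒  n > C/(r·B) = 0.101/(0.25·0.152) = 2.658.
The smallest integer exceeding 2.658 is 3.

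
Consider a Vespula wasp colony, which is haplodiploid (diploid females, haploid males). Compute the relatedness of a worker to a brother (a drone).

0.25

Her haploid brother carries none of their father's genes and a random half of their mother's genome; that half matches the maternal half of her own genome with probability 1/2: r = 1/2 · 1/2 = 1/4.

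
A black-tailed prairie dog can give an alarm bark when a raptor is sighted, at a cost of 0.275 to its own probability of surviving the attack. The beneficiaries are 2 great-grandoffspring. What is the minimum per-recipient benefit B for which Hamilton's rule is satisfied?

1.1

r to a great-grandoffspring = 0.125 (three parent–offspring links: r = (1/2)^3 = 1/8).
Hamilton's rule with n recipients of equal r: n·r·B > C, so B > C/(n·r) = 0.275/(2·0.125) = 1.1.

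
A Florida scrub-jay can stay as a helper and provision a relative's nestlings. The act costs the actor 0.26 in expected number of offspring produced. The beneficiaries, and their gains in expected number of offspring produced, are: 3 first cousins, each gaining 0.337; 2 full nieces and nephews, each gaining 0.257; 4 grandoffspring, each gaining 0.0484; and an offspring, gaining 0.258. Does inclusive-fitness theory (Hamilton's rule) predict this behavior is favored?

Hamilton's rule: the trait is favored when the sum of r·B over every recipient exceeds the actor's cost C.
r to a first cousin = 0.125 (first cousins share one grandparent pair — two paths of length 4: r = 2·(1/2)^4 = 1/8).
r to a full niece or nephew = 0.25 (full aunt/uncle↔niece/nephew: two paths of length 3 through the shared grandparent pair: r = 2·(1/2)^3 = 1/4).
r to a grandoffspring = 1/4 (two parent–offspring links: r = (1/2)^2 = 1/4).
r to an offspring = 0.5 (one parent–offspring link: r = (1/2)^1 = 1/2).
Summing one r·B term per recipient: 3·0.125·0.337 + 2·0.25·0.257 + 4·0.25·0.0484 + 1·0.5·0.258 = 0.432275.
0.432275 > 0.26: the indirect benefit exceeds the cost.

Yes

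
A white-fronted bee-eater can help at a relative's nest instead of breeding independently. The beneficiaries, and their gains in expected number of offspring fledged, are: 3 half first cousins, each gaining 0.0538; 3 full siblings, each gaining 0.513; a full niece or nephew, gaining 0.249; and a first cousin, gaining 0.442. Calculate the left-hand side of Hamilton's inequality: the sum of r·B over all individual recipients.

r to a half first cousin = 1/16 (half first cousins share one grandparent — one path of length 4: r = (1/2)^4 = 1/16).
r to a full sibling = 1/2 (full sibs share both parents — two paths of length 2: r = 2·(1/2)^2 = 1/2).
r to a full niece or nephew = 0.25 (full aunt/uncle↔niece/nephew: two paths of length 3 through the shared grandparent pair: r = 2·(1/2)^3 = 1/4).
r to a first cousin = 1/8 (first cousins share one grandparent pair — two paths of length 4: r = 2·(1/2)^4 = 1/8).
Summing one r·B term per recipient: 3·0.0625·0.0538 + 3·0.5·0.513 + 1·0.25·0.249 + 1·0.125·0.442 = 0.8970875.

0.8970875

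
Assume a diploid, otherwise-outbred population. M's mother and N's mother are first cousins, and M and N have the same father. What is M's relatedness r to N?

Independent pedigree routes through distinct common ancestors add.
M and N are related in two ways: second cousins through their mothers (r = 1/32) and half-sibs through their shared father (r = 1/4).
r = 1/32 + 1/4 = 9/32 = 0.28125.

0.28125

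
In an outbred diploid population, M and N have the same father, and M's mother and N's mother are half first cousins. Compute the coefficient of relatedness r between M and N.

Relatedness sums over independent paths through distinct common ancestors.
M and N are related in two ways: half-sibs through their shared father (r = 1/4) and half second cousins through their mothers (r = 1/64).
r = 1/4 + 1/64 = 0.265625.

0.265625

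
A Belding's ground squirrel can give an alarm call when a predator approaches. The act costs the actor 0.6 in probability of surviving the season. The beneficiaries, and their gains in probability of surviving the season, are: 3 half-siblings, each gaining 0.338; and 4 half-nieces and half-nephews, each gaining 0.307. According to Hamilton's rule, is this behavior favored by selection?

No

Hamilton's rule: the trait is favored when the sum of r·B over every recipient exceeds the actor's cost C.
r to a half-sibling = 1/4 (half-sibs share one parent — one path of length 2: r = (1/2)^2 = 1/4).
r to a half-niece or half-nephew = 0.125 (half-aunt/uncle↔niece/nephew: one path of length 3: r = (1/2)^3 = 1/8).
Summing one r·B term per recipient: 3·0.25·0.338 + 4·0.125·0.307 = 0.407.
0.407 < 0.6: the indirect benefit is less than the cost.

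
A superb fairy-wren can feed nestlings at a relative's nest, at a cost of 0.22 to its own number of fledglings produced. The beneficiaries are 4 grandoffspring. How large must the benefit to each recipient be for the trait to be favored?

0.22

r to a grandoffspring = 1/4 (two parent–offspring links: r = (1/2)^2 = 1/4).
Hamilton's rule with n recipients of equal r: n·r·B > C, so B > C/(n·r) = 0.22/(4·0.25) = 0.22.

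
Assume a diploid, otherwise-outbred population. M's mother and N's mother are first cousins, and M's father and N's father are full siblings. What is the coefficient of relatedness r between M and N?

Relatedness sums over independent paths through distinct common ancestors.
M and N are related in two ways: second cousins through their mothers (r = 1/32) and first cousins through their fathers (r = 1/8).
r = 1/32 + 1/8 = 5/32 = 0.15625.

0.15625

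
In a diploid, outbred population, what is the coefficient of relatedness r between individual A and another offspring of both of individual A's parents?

0.5

Each parent–offspring link contributes a factor of 1/2, and independent paths through distinct common ancestors add.
Full sibs share both parents — two paths of length 2: r = 2·(1/2)^2 = 1/2.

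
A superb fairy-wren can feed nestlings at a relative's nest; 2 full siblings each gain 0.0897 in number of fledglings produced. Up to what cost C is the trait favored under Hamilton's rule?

0.0897

r to a full sibling = 1/2 (full sibs share both parents — two paths of length 2: r = 2·(1/2)^2 = 1/2).
Hamilton's rule: n·r·B > C, so the trait is favored while C < n·r·B = 2·0.5·0.0897 = 0.0897.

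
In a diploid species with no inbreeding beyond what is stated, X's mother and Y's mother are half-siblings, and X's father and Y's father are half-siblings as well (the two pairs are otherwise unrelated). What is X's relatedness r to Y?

0.125

Independent pedigree routes through distinct common ancestors add.
X and Y are related in two ways: half first cousins through their mothers (r = 1/16) and half first cousins through their fathers (r = 1/16).
r = 1/16 + 1/16 = 0.125.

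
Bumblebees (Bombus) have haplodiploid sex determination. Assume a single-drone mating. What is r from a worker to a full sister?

Haplodiploid full sisters inherit their father's entire haploid genome identically (contributing 1/2) and on average half of their mother's contribution (1/2 · 1/2 = 1/4); r = 1/2 + 1/4 = 3/4.

0.75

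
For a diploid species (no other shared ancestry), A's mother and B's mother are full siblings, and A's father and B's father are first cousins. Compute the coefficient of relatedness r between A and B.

Wright's path rule: contributions from independent ancestry routes add.
A and B are related in two ways: first cousins through their mothers (r = 1/8) and second cousins through their fathers (r = 1/32).
r = 1/8 + 1/32 = 0.15625.

0.15625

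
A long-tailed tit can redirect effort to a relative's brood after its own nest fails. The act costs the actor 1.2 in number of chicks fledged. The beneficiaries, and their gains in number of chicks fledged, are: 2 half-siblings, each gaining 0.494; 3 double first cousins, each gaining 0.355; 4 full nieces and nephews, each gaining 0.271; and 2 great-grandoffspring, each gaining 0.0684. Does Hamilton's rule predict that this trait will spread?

No

Hamilton's rule: the trait is favored when the sum of r·B over every recipient exceeds the actor's cost C.
r to a half-sibling = 0.25 (half-sibs share one parent — one path of length 2: r = (1/2)^2 = 1/4).
r to a double first cousin = 0.25 (double first cousins share both grandparent pairs — four paths of length 4: r = 4·(1/2)^4 = 1/4).
r to a full niece or nephew = 0.25 (full aunt/uncle↔niece/nephew: two paths of length 3 through the shared grandparent pair: r = 2·(1/2)^3 = 1/4).
r to a great-grandoffspring = 0.125 (three parent–offspring links: r = (1/2)^3 = 1/8).
Summing one r·B term per recipient: 2·0.25·0.494 + 3·0.25·0.355 + 4·0.25·0.271 + 2·0.125·0.0684 = 0.80135.
0.80135 < 1.2: the indirect benefit is less than the cost.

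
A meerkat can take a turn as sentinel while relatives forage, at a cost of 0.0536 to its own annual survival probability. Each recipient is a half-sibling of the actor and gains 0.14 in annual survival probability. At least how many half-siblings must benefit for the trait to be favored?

r to a half-sibling = 0.25 (half-sibs share one parent — one path of length 2: r = (1/2)^2 = 1/4).
Hamilton's rule: n·r·B > C  ⇒  n > C/(r·B) = 0.0536/(0.25·0.14) = 1.531.
The smallest integer exceeding 1.531 is 2.

2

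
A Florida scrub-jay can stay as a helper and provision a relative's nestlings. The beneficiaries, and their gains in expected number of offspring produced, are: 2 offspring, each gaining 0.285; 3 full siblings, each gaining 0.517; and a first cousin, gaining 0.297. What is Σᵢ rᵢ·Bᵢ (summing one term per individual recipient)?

1.097625

r to an offspring = 1/2 (one parent–offspring link: r = (1/2)^1 = 1/2).
r to a full sibling = 0.5 (full sibs share both parents — two paths of length 2: r = 2·(1/2)^2 = 1/2).
r to a first cousin = 0.125 (first cousins share one grandparent pair — two paths of length 4: r = 2·(1/2)^4 = 1/8).
Summing one r·B term per recipient: 2·0.5·0.285 + 3·0.5·0.517 + 1·0.125·0.297 = 1.097625.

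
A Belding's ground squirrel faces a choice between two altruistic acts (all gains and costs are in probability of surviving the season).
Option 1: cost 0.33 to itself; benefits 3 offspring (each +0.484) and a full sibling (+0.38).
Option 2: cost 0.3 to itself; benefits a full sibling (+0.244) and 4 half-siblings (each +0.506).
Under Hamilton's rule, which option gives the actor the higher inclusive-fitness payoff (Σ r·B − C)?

Option 1

Option 1: r to an offspring = 0.5.
Option 1: r to a full sibling = 0.5.
Option 1: Σ r·B − C = (3·0.5·0.484 + 1·0.5·0.38) − 0.33 = 0.586.
Option 2: r to a full sibling = 0.5.
Option 2: r to a half-sibling = 0.25.
Option 2: Σ r·B − C = (1·0.5·0.244 + 4·0.25·0.506) − 0.3 = 0.328.
Option 1 has the higher net inclusive-fitness payoff.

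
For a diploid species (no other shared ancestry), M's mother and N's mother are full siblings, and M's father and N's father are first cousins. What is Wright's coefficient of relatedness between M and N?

0.15625

Independent pedigree routes through distinct common ancestors add.
M and N are related in two ways: first cousins through their mothers (r = 1/8) and second cousins through their fathers (r = 1/32).
r = 1/8 + 1/32 = 0.15625.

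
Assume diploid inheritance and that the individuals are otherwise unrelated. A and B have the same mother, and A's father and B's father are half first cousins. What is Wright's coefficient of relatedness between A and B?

0.265625

Relatedness sums over independent paths through distinct common ancestors.
A and B are related in two ways: half-sibs through their shared mother (r = 1/4) and half second cousins through their fathers (r = 1/64).
r = 1/4 + 1/64 = 0.265625.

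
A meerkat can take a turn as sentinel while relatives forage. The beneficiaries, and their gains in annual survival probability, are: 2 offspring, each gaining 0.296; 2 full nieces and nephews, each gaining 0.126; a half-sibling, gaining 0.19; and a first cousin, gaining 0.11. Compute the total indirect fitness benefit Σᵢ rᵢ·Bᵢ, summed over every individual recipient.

r to an offspring = 1/2 (one parent–offspring link: r = (1/2)^1 = 1/2).
r to a full niece or nephew = 0.25 (full aunt/uncle↔niece/nephew: two paths of length 3 through the shared grandparent pair: r = 2·(1/2)^3 = 1/4).
r to a half-sibling = 0.25 (half-sibs share one parent — one path of length 2: r = (1/2)^2 = 1/4).
r to a first cousin = 0.125 (first cousins share one grandparent pair — two paths of length 4: r = 2·(1/2)^4 = 1/8).
Summing one r·B term per recipient: 2·0.5·0.296 + 2·0.25·0.126 + 1·0.25·0.19 + 1·0.125·0.11 = 0.42025.

0.42025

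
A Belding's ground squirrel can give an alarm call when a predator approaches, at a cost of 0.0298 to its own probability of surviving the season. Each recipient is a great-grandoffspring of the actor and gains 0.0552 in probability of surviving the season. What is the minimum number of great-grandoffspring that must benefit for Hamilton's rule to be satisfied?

r to a great-grandoffspring = 1/8 (three parent–offspring links: r = (1/2)^3 = 1/8).
Hamilton's rule: n·r·B > C  ⇒  n > C/(r·B) = 0.0298/(0.125·0.0552) = 4.319.
The smallest integer exceeding 4.319 is 5.

5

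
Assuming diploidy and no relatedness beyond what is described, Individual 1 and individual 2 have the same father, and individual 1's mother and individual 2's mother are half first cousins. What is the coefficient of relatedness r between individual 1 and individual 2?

Relatedness sums over independent paths through distinct common ancestors.
Individual 1 and individual 2 are related in two ways: half-sibs through their shared father (r = 1/4) and half second cousins through their mothers (r = 1/64).
r = 1/4 + 1/64 = 17/64 = 0.265625.

0.265625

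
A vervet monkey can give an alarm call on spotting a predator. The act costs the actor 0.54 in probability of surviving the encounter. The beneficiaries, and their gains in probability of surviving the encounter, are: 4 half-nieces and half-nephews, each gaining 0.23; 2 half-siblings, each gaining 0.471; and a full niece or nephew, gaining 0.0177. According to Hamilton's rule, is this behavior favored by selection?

No

Hamilton's rule: the trait is favored when the sum of r·B over every recipient exceeds the actor's cost C.
r to a half-niece or half-nephew = 1/8 (half-aunt/uncle↔niece/nephew: one path of length 3: r = (1/2)^3 = 1/8).
r to a half-sibling = 1/4 (half-sibs share one parent — one path of length 2: r = (1/2)^2 = 1/4).
r to a full niece or nephew = 1/4 (full aunt/uncle↔niece/nephew: two paths of length 3 through the shared grandparent pair: r = 2·(1/2)^3 = 1/4).
Summing one r·B term per recipient: 4·0.125·0.23 + 2·0.25·0.471 + 1·0.25·0.0177 = 0.354925.
0.354925 < 0.54: the indirect benefit is less than the cost.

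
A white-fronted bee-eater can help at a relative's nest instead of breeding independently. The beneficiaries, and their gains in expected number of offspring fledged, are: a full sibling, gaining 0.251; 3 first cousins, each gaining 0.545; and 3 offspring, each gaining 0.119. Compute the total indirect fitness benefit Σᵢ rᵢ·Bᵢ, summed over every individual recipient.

r to a full sibling = 1/2 (full sibs share both parents — two paths of length 2: r = 2·(1/2)^2 = 1/2).
r to a first cousin = 1/8 (first cousins share one grandparent pair — two paths of length 4: r = 2·(1/2)^4 = 1/8).
r to an offspring = 0.5 (one parent–offspring link: r = (1/2)^1 = 1/2).
Summing one r·B term per recipient: 1·0.5·0.251 + 3·0.125·0.545 + 3·0.5·0.119 = 0.508375.

0.508375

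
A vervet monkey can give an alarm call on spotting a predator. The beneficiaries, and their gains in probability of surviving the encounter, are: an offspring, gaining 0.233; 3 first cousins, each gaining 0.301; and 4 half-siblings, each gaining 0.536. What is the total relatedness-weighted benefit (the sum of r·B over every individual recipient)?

r to an offspring = 0.5 (one parent–offspring link: r = (1/2)^1 = 1/2).
r to a first cousin = 1/8 (first cousins share one grandparent pair — two paths of length 4: r = 2·(1/2)^4 = 1/8).
r to a half-sibling = 1/4 (half-sibs share one parent — one path of length 2: r = (1/2)^2 = 1/4).
Summing one r·B term per recipient: 1·0.5·0.233 + 3·0.125·0.301 + 4·0.25·0.536 = 0.765375.

0.765375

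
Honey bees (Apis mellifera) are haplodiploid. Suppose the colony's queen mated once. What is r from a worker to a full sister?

Haplodiploid full sisters inherit their father's entire haploid genome identically (contributing 1/2) and on average half of their mother's contribution (1/2 · 1/2 = 1/4); r = 1/2 + 1/4 = 3/4.

0.75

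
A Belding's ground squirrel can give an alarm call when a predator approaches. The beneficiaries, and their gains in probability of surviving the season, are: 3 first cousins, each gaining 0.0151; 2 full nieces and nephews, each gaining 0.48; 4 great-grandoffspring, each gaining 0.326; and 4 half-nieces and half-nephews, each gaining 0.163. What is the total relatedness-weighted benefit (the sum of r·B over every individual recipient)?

0.4901625

r to a first cousin = 1/8 (first cousins share one grandparent pair — two paths of length 4: r = 2·(1/2)^4 = 1/8).
r to a full niece or nephew = 1/4 (full aunt/uncle↔niece/nephew: two paths of length 3 through the shared grandparent pair: r = 2·(1/2)^3 = 1/4).
r to a great-grandoffspring = 1/8 (three parent–offspring links: r = (1/2)^3 = 1/8).
r to a half-niece or half-nephew = 0.125 (half-aunt/uncle↔niece/nephew: one path of length 3: r = (1/2)^3 = 1/8).
Summing one r·B term per recipient: 3·0.125·0.0151 + 2·0.25·0.48 + 4·0.125·0.326 + 4·0.125·0.163 = 0.4901625.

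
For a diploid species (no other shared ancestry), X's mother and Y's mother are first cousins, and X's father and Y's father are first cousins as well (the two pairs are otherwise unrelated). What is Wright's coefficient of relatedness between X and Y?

Wright's path rule: contributions from independent ancestry routes add.
X and Y are related in two ways: second cousins through their mothers (r = 1/32) and second cousins through their fathers (r = 1/32).
r = 1/32 + 1/32 = 1/16 = 0.0625.

0.0625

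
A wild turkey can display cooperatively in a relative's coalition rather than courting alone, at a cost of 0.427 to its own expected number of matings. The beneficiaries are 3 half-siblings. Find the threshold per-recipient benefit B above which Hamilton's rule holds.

r to a half-sibling = 1/4 (half-sibs share one parent — one path of length 2: r = (1/2)^2 = 1/4).
Hamilton's rule with n recipients of equal r: n·r·B > C, so B > C/(n·r) = 0.427/(3·0.25) = 0.5693.

0.5693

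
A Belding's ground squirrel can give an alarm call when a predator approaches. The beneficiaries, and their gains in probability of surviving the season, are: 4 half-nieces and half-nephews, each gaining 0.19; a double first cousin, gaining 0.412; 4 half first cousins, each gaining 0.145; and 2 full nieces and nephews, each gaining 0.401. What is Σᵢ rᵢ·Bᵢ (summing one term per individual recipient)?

0.43475

r to a half-niece or half-nephew = 0.125 (half-aunt/uncle↔niece/nephew: one path of length 3: r = (1/2)^3 = 1/8).
r to a double first cousin = 0.25 (double first cousins share both grandparent pairs — four paths of length 4: r = 4·(1/2)^4 = 1/4).
r to a half first cousin = 0.0625 (half first cousins share one grandparent — one path of length 4: r = (1/2)^4 = 1/16).
r to a full niece or nephew = 1/4 (full aunt/uncle↔niece/nephew: two paths of length 3 through the shared grandparent pair: r = 2·(1/2)^3 = 1/4).
Summing one r·B term per recipient: 4·0.125·0.19 + 1·0.25·0.412 + 4·0.0625·0.145 + 2·0.25·0.401 = 0.43475.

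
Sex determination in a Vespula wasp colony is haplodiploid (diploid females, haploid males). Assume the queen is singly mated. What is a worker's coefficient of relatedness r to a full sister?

0.75

Haplodiploid full sisters inherit their father's entire haploid genome identically (contributing 1/2) and on average half of their mother's contribution (1/2 · 1/2 = 1/4); r = 1/2 + 1/4 = 3/4.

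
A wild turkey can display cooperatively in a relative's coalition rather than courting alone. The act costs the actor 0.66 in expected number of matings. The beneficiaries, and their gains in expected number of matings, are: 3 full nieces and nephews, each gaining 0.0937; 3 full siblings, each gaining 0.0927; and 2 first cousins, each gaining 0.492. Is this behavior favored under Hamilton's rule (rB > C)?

No

Hamilton's rule: the trait is favored when the sum of r·B over every recipient exceeds the actor's cost C.
r to a full niece or nephew = 1/4 (full aunt/uncle↔niece/nephew: two paths of length 3 through the shared grandparent pair: r = 2·(1/2)^3 = 1/4).
r to a full sibling = 1/2 (full sibs share both parents — two paths of length 2: r = 2·(1/2)^2 = 1/2).
r to a first cousin = 0.125 (first cousins share one grandparent pair — two paths of length 4: r = 2·(1/2)^4 = 1/8).
Summing one r·B term per recipient: 3·0.25·0.0937 + 3·0.5·0.0927 + 2·0.125·0.492 = 0.332325.
0.332325 < 0.66: the indirect benefit is less than the cost.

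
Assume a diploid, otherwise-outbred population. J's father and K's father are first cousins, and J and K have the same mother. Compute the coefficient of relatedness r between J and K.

With two independent routes of shared ancestry, r is the sum of the two contributions.
J and K are related in two ways: second cousins through their fathers (r = 1/32) and half-sibs through their shared mother (r = 1/4).
r = 1/32 + 1/4 = 9/32 = 0.28125.

0.28125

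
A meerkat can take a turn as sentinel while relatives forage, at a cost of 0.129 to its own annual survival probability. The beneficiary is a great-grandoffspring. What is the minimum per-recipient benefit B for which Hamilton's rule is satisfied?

r to a great-grandoffspring = 0.125 (three parent–offspring links: r = (1/2)^3 = 1/8).
Hamilton's rule with n recipients of equal r: n·r·B > C, so B > C/(n·r) = 0.129/(1·0.125) = 1.032.

1.032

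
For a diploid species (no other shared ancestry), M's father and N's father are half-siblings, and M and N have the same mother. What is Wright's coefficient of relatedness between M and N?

With two independent routes of shared ancestry, r is the sum of the two contributions.
M and N are related in two ways: half first cousins through their fathers (r = 1/16) and half-sibs through their shared mother (r = 1/4).
r = 1/16 + 1/4 = 0.3125.

0.3125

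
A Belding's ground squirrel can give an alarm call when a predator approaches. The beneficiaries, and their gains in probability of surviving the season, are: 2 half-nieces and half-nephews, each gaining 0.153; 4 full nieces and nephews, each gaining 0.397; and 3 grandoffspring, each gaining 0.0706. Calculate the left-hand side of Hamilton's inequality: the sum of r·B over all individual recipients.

0.4882

r to a half-niece or half-nephew = 1/8 (half-aunt/uncle↔niece/nephew: one path of length 3: r = (1/2)^3 = 1/8).
r to a full niece or nephew = 0.25 (full aunt/uncle↔niece/nephew: two paths of length 3 through the shared grandparent pair: r = 2·(1/2)^3 = 1/4).
r to a grandoffspring = 1/4 (two parent–offspring links: r = (1/2)^2 = 1/4).
Summing one r·B term per recipient: 2·0.125·0.153 + 4·0.25·0.397 + 3·0.25·0.0706 = 0.4882.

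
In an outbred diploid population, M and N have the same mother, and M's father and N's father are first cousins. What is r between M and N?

Relatedness sums over independent paths through distinct common ancestors.
M and N are related in two ways: half-sibs through their shared mother (r = 1/4) and second cousins through their fathers (r = 1/32).
r = 1/4 + 1/32 = 0.28125.

0.28125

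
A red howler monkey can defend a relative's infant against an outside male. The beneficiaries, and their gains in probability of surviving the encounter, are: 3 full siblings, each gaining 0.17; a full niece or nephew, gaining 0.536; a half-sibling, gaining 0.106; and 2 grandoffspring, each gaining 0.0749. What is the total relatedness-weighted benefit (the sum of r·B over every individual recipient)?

r to a full sibling = 1/2 (full sibs share both parents — two paths of length 2: r = 2·(1/2)^2 = 1/2).
r to a full niece or nephew = 0.25 (full aunt/uncle↔niece/nephew: two paths of length 3 through the shared grandparent pair: r = 2·(1/2)^3 = 1/4).
r to a half-sibling = 0.25 (half-sibs share one parent — one path of length 2: r = (1/2)^2 = 1/4).
r to a grandoffspring = 1/4 (two parent–offspring links: r = (1/2)^2 = 1/4).
Summing one r·B term per recipient: 3·0.5·0.17 + 1·0.25·0.536 + 1·0.25·0.106 + 2·0.25·0.0749 = 0.45295.

0.45295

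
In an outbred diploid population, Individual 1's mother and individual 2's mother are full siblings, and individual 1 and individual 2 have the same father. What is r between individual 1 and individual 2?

0.375

With two independent routes of shared ancestry, r is the sum of the two contributions.
Individual 1 and individual 2 are related in two ways: first cousins through their mothers (r = 1/8) and half-sibs through their shared father (r = 1/4).
r = 1/8 + 1/4 = 0.375.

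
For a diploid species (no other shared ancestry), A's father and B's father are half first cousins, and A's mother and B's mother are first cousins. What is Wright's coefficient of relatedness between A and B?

0.046875

Relatedness sums over independent paths through distinct common ancestors.
A and B are related in two ways: half second cousins through their fathers (r = 1/64) and second cousins through their mothers (r = 1/32).
r = 1/64 + 1/32 = 3/64 = 0.046875.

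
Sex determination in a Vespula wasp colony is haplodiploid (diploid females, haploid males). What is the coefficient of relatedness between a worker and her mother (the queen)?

0.5

One meiotic link between diploid queen and diploid daughter: r = 1/2.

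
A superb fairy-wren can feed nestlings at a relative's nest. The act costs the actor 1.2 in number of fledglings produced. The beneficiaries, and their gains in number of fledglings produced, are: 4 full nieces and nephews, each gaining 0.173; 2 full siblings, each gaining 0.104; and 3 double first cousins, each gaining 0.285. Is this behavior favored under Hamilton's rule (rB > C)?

Hamilton's rule: the trait is favored when the sum of r·B over every recipient exceeds the actor's cost C.
r to a full niece or nephew = 0.25 (full aunt/uncle↔niece/nephew: two paths of length 3 through the shared grandparent pair: r = 2·(1/2)^3 = 1/4).
r to a full sibling = 0.5 (full sibs share both parents — two paths of length 2: r = 2·(1/2)^2 = 1/2).
r to a double first cousin = 0.25 (double first cousins share both grandparent pairs — four paths of length 4: r = 4·(1/2)^4 = 1/4).
Summing one r·B term per recipient: 4·0.25·0.173 + 2·0.5·0.104 + 3·0.25·0.285 = 0.49075.
0.49075 < 1.2: the indirect benefit is less than the cost.

No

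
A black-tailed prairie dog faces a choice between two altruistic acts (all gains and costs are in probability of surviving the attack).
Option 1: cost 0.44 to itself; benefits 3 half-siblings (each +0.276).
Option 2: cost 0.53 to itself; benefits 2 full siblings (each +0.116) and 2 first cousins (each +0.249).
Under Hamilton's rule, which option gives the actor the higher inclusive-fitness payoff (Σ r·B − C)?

Option 1

Option 1: r to a half-sibling = 0.25.
Option 1: Σ r·B − C = (3·0.25·0.276) − 0.44 = -0.233.
Option 2: r to a full sibling = 0.5.
Option 2: r to a first cousin = 0.125.
Option 2: Σ r·B − C = (2·0.5·0.116 + 2·0.125·0.249) − 0.53 = -0.35175.
Option 1 has the higher net inclusive-fitness payoff.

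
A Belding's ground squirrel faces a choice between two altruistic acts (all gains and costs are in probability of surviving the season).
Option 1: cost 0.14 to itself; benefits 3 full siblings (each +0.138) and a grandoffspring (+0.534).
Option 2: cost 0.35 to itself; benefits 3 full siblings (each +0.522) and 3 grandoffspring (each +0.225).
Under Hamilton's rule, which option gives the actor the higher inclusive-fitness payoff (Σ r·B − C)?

Option 2

Option 1: r to a full sibling = 0.5.
Option 1: r to a grandoffspring = 0.25.
Option 1: Σ r·B − C = (3·0.5·0.138 + 1·0.25·0.534) − 0.14 = 0.2005.
Option 2: r to a full sibling = 0.5.
Option 2: r to a grandoffspring = 0.25.
Option 2: Σ r·B − C = (3·0.5·0.522 + 3·0.25·0.225) − 0.35 = 0.60175.
Option 2 has the higher net inclusive-fitness payoff.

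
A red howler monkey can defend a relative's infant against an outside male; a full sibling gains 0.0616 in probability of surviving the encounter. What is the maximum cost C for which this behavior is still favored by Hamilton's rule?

0.0308

r to a full sibling = 1/2 (full sibs share both parents — two paths of length 2: r = 2·(1/2)^2 = 1/2).
Hamilton's rule: n·r·B > C, so the trait is favored while C < n·r·B = 1·0.5·0.0616 = 0.0308.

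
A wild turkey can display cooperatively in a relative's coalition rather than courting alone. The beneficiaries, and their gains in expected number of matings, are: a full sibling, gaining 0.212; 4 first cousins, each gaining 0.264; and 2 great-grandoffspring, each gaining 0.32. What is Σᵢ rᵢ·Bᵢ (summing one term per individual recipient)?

r to a full sibling = 1/2 (full sibs share both parents — two paths of length 2: r = 2·(1/2)^2 = 1/2).
r to a first cousin = 0.125 (first cousins share one grandparent pair — two paths of length 4: r = 2·(1/2)^4 = 1/8).
r to a great-grandoffspring = 1/8 (three parent–offspring links: r = (1/2)^3 = 1/8).
Summing one r·B term per recipient: 1·0.5·0.212 + 4·0.125·0.264 + 2·0.125·0.32 = 0.318.

0.318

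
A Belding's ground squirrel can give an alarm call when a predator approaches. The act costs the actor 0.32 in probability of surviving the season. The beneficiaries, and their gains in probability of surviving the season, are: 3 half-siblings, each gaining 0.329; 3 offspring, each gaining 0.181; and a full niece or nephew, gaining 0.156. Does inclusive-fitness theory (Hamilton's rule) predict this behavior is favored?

Yes

Hamilton's rule: the trait is favored when the sum of r·B over every recipient exceeds the actor's cost C.
r to a half-sibling = 1/4 (half-sibs share one parent — one path of length 2: r = (1/2)^2 = 1/4).
r to an offspring = 0.5 (one parent–offspring link: r = (1/2)^1 = 1/2).
r to a full niece or nephew = 1/4 (full aunt/uncle↔niece/nephew: two paths of length 3 through the shared grandparent pair: r = 2·(1/2)^3 = 1/4).
Summing one r·B term per recipient: 3·0.25·0.329 + 3·0.5·0.181 + 1·0.25·0.156 = 0.55725.
0.55725 > 0.32: the indirect benefit exceeds the cost.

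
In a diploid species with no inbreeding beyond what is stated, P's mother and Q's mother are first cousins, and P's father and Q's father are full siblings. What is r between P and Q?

0.15625

Independent pedigree routes through distinct common ancestors add.
P and Q are related in two ways: second cousins through their mothers (r = 1/32) and first cousins through their fathers (r = 1/8).
r = 1/32 + 1/8 = 0.15625.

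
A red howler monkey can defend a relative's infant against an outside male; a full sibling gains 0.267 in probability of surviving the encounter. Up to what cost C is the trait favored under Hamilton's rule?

r to a full sibling = 0.5 (full sibs share both parents — two paths of length 2: r = 2·(1/2)^2 = 1/2).
Hamilton's rule: n·r·B > C, so the trait is favored while C < n·r·B = 1·0.5·0.267 = 0.1335.

0.1335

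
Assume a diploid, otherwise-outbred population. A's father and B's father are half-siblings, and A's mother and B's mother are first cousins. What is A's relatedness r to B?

0.09375

With two independent routes of shared ancestry, r is the sum of the two contributions.
A and B are related in two ways: half first cousins through their fathers (r = 1/16) and second cousins through their mothers (r = 1/32).
r = 1/16 + 1/32 = 0.09375.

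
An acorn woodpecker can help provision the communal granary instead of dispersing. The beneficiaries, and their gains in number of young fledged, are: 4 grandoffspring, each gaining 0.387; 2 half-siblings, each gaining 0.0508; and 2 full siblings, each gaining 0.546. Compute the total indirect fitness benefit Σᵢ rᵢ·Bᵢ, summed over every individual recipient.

r to a grandoffspring = 1/4 (two parent–offspring links: r = (1/2)^2 = 1/4).
r to a half-sibling = 1/4 (half-sibs share one parent — one path of length 2: r = (1/2)^2 = 1/4).
r to a full sibling = 1/2 (full sibs share both parents — two paths of length 2: r = 2·(1/2)^2 = 1/2).
Summing one r·B term per recipient: 4·0.25·0.387 + 2·0.25·0.0508 + 2·0.5·0.546 = 0.9584.

0.9584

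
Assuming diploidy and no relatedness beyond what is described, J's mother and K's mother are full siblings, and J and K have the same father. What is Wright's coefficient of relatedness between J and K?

0.375

Wright's path rule: contributions from independent ancestry routes add.
J and K are related in two ways: first cousins through their mothers (r = 1/8) and half-sibs through their shared father (r = 1/4).
r = 1/8 + 1/4 = 0.375.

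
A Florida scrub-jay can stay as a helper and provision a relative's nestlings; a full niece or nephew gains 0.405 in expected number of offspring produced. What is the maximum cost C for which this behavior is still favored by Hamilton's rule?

r to a full niece or nephew = 1/4 (full aunt/uncle↔niece/nephew: two paths of length 3 through the shared grandparent pair: r = 2·(1/2)^3 = 1/4).
Hamilton's rule: n·r·B > C, so the trait is favored while C < n·r·B = 1·0.25·0.405 = 0.10125.

0.10125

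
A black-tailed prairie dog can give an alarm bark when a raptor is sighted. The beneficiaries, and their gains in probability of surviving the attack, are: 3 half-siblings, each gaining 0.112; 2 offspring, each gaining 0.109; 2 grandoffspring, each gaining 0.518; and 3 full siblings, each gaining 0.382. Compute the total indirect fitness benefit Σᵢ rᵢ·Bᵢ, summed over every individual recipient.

1.025

r to a half-sibling = 0.25 (half-sibs share one parent — one path of length 2: r = (1/2)^2 = 1/4).
r to an offspring = 1/2 (one parent–offspring link: r = (1/2)^1 = 1/2).
r to a grandoffspring = 0.25 (two parent–offspring links: r = (1/2)^2 = 1/4).
r to a full sibling = 0.5 (full sibs share both parents — two paths of length 2: r = 2·(1/2)^2 = 1/2).
Summing one r·B term per recipient: 3·0.25·0.112 + 2·0.5·0.109 + 2·0.25·0.518 + 3·0.5·0.382 = 1.025.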